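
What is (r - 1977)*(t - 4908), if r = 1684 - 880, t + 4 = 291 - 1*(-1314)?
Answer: 3879111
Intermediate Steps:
t = 1601 (t = -4 + (291 - 1*(-1314)) = -4 + (291 + 1314) = -4 + 1605 = 1601)
r = 804
(r - 1977)*(t - 4908) = (804 - 1977)*(1601 - 4908) = -1173*(-3307) = 3879111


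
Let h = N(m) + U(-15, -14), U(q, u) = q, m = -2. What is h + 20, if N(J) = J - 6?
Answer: -3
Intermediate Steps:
N(J) = -6 + J
h = -23 (h = (-6 - 2) - 15 = -8 - 15 = -23)
h + 20 = -23 + 20 = -3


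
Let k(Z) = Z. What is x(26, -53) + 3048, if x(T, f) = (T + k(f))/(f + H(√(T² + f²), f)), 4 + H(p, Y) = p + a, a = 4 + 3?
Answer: 600186/197 - 27*√3485/985 ≈ 3045.0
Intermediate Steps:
a = 7
H(p, Y) = 3 + p (H(p, Y) = -4 + (p + 7) = -4 + (7 + p) = 3 + p)
x(T, f) = (T + f)/(3 + f + √(T² + f²)) (x(T, f) = (T + f)/(f + (3 + √(T² + f²))) = (T + f)/(3 + f + √(T² + f²)))
x(26, -53) + 3048 = (26 - 53)/(3 - 53 + √(26² + (-53)²)) + 3048 = -27/(3 - 53 + √(676 + 2809)) + 3048 = -27/(3 - 53 + √3485) + 3048 = -27/(-50 + √3485) + 3048 = 3048 - 27/(-50 + √3485)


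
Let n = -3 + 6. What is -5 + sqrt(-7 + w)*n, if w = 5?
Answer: -5 + 3*I*sqrt(2) ≈ -5.0 + 4.2426*I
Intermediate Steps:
n = 3
-5 + sqrt(-7 + w)*n = -5 + sqrt(-7 + 5)*3 = -5 + sqrt(-2)*3 = -5 + (I*sqrt(2))*3 = -5 + 3*I*sqrt(2)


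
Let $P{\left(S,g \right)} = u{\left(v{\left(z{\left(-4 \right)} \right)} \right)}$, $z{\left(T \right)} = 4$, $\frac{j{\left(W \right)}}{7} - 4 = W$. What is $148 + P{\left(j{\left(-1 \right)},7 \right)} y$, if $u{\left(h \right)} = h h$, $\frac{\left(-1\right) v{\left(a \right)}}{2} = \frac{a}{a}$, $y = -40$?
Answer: $-12$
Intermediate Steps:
$j{\left(W \right)} = 28 + 7 W$
$v{\left(a \right)} = -2$ ($v{\left(a \right)} = - 2 \frac{a}{a} = \left(-2\right) 1 = -2$)
$u{\left(h \right)} = h^{2}$
$P{\left(S,g \right)} = 4$ ($P{\left(S,g \right)} = \left(-2\right)^{2} = 4$)
$148 + P{\left(j{\left(-1 \right)},7 \right)} y = 148 + 4 \left(-40\right) = 148 - 160 = -12$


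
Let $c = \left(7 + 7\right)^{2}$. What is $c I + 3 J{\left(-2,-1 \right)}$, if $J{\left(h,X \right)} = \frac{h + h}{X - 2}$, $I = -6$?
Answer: $-1172$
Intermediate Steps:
$J{\left(h,X \right)} = \frac{2 h}{-2 + X}$
$c = 196$ ($c = 14^{2} = 196$)
$c I + 3 J{\left(-2,-1 \right)} = 196 \left(-6\right) + 3 \cdot 2 \left(-2\right) \frac{1}{-2 - 1} = -1176 + 3 \cdot 2 \left(-2\right) \frac{1}{-3} = -1176 + 3 \cdot 2 \left(-2\right) \left(- \frac{1}{3}\right) = -1176 + 3 \cdot \frac{4}{3} = -1176 + 4 = -1172$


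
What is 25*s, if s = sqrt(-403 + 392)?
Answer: 25*I*sqrt(11) ≈ 82.916*I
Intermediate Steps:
s = I*sqrt(11) (s = sqrt(-11) = I*sqrt(11) ≈ 3.3166*I)
25*s = 25*(I*sqrt(11)) = 25*I*sqrt(11)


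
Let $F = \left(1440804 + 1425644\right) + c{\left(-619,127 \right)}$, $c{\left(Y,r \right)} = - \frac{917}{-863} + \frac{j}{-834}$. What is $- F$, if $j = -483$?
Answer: $- \frac{687701399341}{239914} \approx -2.8664 \cdot 10^{6}$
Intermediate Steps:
$c{\left(Y,r \right)} = \frac{393869}{239914}$ ($c{\left(Y,r \right)} = - \frac{917}{-863} - \frac{483}{-834} = \left(-917\right) \left(- \frac{1}{863}\right) - - \frac{161}{278} = \frac{917}{863} + \frac{161}{278} = \frac{393869}{239914}$)
$F = \frac{687701399341}{239914}$ ($F = \left(1440804 + 1425644\right) + \frac{393869}{239914} = 2866448 + \frac{393869}{239914} = \frac{687701399341}{239914} \approx 2.8664 \cdot 10^{6}$)
$- F = \left(-1\right) \frac{687701399341}{239914} = - \frac{687701399341}{239914}$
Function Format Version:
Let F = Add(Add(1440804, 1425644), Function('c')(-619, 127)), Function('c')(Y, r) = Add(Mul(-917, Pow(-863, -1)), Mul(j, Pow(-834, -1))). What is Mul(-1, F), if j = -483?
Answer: Rational(-687701399341, 239914) ≈ -2.8664e+6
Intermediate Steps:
Function('c')(Y, r) = Rational(393869, 239914) (Function('c')(Y, r) = Add(Mul(-917, Pow(-863, -1)), Mul(-483, Pow(-834, -1))) = Add(Mul(-917, Rational(-1, 863)), Mul(-483, Rational(-1, 834))) = Add(Rational(917, 863), Rational(161, 278)) = Rational(393869, 239914))
F = Rational(687701399341, 239914) (F = Add(Add(1440804, 1425644), Rational(393869, 239914)) = Add(2866448, Rational(393869, 239914)) = Rational(687701399341, 239914) ≈ 2.8664e+6)
Mul(-1, F) = Mul(-1, Rational(687701399341, 239914)) = Rational(-687701399341, 239914)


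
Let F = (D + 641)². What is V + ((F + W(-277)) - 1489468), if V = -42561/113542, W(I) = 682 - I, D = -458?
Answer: -165205923401/113542 ≈ -1.4550e+6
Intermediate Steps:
F = 33489 (F = (-458 + 641)² = 183² = 33489)
V = -42561/113542 (V = -42561*1/113542 = -42561/113542 ≈ -0.37485)
V + ((F + W(-277)) - 1489468) = -42561/113542 + ((33489 + (682 - 1*(-277))) - 1489468) = -42561/113542 + ((33489 + (682 + 277)) - 1489468) = -42561/113542 + ((33489 + 959) - 1489468) = -42561/113542 + (34448 - 1489468) = -42561/113542 - 1455020 = -165205923401/113542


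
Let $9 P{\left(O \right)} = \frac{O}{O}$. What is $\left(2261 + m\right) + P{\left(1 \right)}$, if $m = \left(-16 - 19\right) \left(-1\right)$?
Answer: $\frac{20665}{9} \approx 2296.1$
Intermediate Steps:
$P{\left(O \right)} = \frac{1}{9}$ ($P{\left(O \right)} = \frac{O \frac{1}{O}}{9} = \frac{1}{9} \cdot 1 = \frac{1}{9}$)
$m = 35$ ($m = \left(-35\right) \left(-1\right) = 35$)
$\left(2261 + m\right) + P{\left(1 \right)} = \left(2261 + 35\right) + \frac{1}{9} = 2296 + \frac{1}{9} = \frac{20665}{9}$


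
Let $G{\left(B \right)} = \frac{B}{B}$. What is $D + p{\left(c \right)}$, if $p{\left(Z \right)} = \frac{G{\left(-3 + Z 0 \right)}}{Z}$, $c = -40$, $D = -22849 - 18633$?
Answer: $- \frac{1659281}{40} \approx -41482.0$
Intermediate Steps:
$D = -41482$ ($D = -22849 - 18633 = -41482$)
$G{\left(B \right)} = 1$
$p{\left(Z \right)} = \frac{1}{Z}$ ($p{\left(Z \right)} = 1 \frac{1}{Z} = \frac{1}{Z}$)
$D + p{\left(c \right)} = -41482 + \frac{1}{-40} = -41482 - \frac{1}{40} = - \frac{1659281}{40}$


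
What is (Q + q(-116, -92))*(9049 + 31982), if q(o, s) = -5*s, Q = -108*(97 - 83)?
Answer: -43164612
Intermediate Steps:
Q = -1512 (Q = -108*14 = -1512)
(Q + q(-116, -92))*(9049 + 31982) = (-1512 - 5*(-92))*(9049 + 31982) = (-1512 + 460)*41031 = -1052*41031 = -43164612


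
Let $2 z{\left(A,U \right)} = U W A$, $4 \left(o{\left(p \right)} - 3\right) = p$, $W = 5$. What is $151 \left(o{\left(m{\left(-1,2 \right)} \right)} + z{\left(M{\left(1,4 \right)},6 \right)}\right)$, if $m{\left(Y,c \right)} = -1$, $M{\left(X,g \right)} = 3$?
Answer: $\frac{28841}{4} \approx 7210.3$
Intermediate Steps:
$o{\left(p \right)} = 3 + \frac{p}{4}$
$z{\left(A,U \right)} = \frac{5 A U}{2}$ ($z{\left(A,U \right)} = \frac{U 5 A}{2} = \frac{5 U A}{2} = \frac{5 A U}{2}$)
$151 \left(o{\left(m{\left(-1,2 \right)} \right)} + z{\left(M{\left(1,4 \right)},6 \right)}\right) = 151 \left(\left(3 + \frac{1}{4} \left(-1\right)\right) + \frac{5}{2} \cdot 3 \cdot 6\right) = 151 \left(\left(3 - \frac{1}{4}\right) + 45\right) = 151 \left(\frac{11}{4} + 45\right) = 151 \cdot \frac{191}{4} = \frac{28841}{4}$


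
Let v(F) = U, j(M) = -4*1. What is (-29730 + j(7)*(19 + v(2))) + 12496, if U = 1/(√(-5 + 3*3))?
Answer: -17312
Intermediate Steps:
j(M) = -4
U = ½ (U = 1/(√(-5 + 9)) = 1/(√4) = 1/2 = ½ ≈ 0.50000)
v(F) = ½
(-29730 + j(7)*(19 + v(2))) + 12496 = (-29730 - 4*(19 + ½)) + 12496 = (-29730 - 4*39/2) + 12496 = (-29730 - 78) + 12496 = -29808 + 12496 = -17312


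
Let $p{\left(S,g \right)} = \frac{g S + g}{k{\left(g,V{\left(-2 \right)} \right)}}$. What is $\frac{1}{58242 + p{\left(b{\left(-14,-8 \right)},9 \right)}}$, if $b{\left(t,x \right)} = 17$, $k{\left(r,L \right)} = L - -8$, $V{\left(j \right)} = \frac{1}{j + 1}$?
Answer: $\frac{7}{407856} \approx 1.7163 \cdot 10^{-5}$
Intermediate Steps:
$V{\left(j \right)} = \frac{1}{1 + j}$
$k{\left(r,L \right)} = 8 + L$ ($k{\left(r,L \right)} = L + 8 = 8 + L$)
$p{\left(S,g \right)} = \frac{g}{7} + \frac{S g}{7}$ ($p{\left(S,g \right)} = \frac{g S + g}{8 + \frac{1}{1 - 2}} = \frac{S g + g}{8 + \frac{1}{-1}} = \frac{g + S g}{8 - 1} = \frac{g + S g}{7} = \left(g + S g\right) \frac{1}{7} = \frac{g}{7} + \frac{S g}{7}$)
$\frac{1}{58242 + p{\left(b{\left(-14,-8 \right)},9 \right)}} = \frac{1}{58242 + \frac{1}{7} \cdot 9 \left(1 + 17\right)} = \frac{1}{58242 + \frac{1}{7} \cdot 9 \cdot 18} = \frac{1}{58242 + \frac{162}{7}} = \frac{1}{\frac{407856}{7}} = \frac{7}{407856}$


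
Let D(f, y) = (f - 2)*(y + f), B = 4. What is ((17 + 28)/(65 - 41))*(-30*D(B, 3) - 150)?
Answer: -4275/4 ≈ -1068.8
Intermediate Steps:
D(f, y) = (-2 + f)*(f + y)
((17 + 28)/(65 - 41))*(-30*D(B, 3) - 150) = ((17 + 28)/(65 - 41))*(-30*(4**2 - 2*4 - 2*3 + 4*3) - 150) = (45/24)*(-30*(16 - 8 - 6 + 12) - 150) = (45*(1/24))*(-30*14 - 150) = 15*(-420 - 150)/8 = (15/8)*(-570) = -4275/4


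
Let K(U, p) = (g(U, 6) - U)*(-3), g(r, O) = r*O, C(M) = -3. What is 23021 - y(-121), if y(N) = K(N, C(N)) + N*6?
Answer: 21932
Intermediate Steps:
g(r, O) = O*r
K(U, p) = -15*U (K(U, p) = (6*U - U)*(-3) = (5*U)*(-3) = -15*U)
y(N) = -9*N (y(N) = -15*N + N*6 = -15*N + 6*N = -9*N)
23021 - y(-121) = 23021 - (-9)*(-121) = 23021 - 1*1089 = 23021 - 1089 = 21932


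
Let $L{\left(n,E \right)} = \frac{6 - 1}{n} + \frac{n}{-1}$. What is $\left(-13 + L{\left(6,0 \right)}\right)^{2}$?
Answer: $\frac{11881}{36} \approx 330.03$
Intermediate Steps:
$L{\left(n,E \right)} = - n + \frac{5}{n}$ ($L{\left(n,E \right)} = \frac{6 - 1}{n} + n \left(-1\right) = \frac{5}{n} - n = - n + \frac{5}{n}$)
$\left(-13 + L{\left(6,0 \right)}\right)^{2} = \left(-13 + \left(\left(-1\right) 6 + \frac{5}{6}\right)\right)^{2} = \left(-13 + \left(-6 + 5 \cdot \frac{1}{6}\right)\right)^{2} = \left(-13 + \left(-6 + \frac{5}{6}\right)\right)^{2} = \left(-13 - \frac{31}{6}\right)^{2} = \left(- \frac{109}{6}\right)^{2} = \frac{11881}{36}$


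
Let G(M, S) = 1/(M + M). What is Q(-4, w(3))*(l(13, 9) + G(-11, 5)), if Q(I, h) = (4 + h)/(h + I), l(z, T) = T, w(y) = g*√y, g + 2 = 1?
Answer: -3743/286 + 788*√3/143 ≈ -3.5430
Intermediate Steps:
g = -1 (g = -2 + 1 = -1)
w(y) = -√y
G(M, S) = 1/(2*M)
Q(I, h) = (4 + h)/(I + h)
Q(-4, w(3))*(l(13, 9) + G(-11, 5)) = ((4 - √3)/(-4 - √3))*(9 + (½)/(-11)) = ((4 - √3)/(-4 - √3))*(9 + (½)*(-1/11)) = ((4 - √3)/(-4 - √3))*(9 - 1/22) = ((4 - √3)/(-4 - √3))*(197/22) = 197*(4 - √3)/(22*(-4 - √3))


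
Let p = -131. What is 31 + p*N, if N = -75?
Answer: 9856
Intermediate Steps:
31 + p*N = 31 - 131*(-75) = 31 + 9825 = 9856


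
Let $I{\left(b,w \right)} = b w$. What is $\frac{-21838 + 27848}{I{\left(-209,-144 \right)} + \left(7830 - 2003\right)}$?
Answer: $\frac{6010}{35923} \approx 0.1673$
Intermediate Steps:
$\frac{-21838 + 27848}{I{\left(-209,-144 \right)} + \left(7830 - 2003\right)} = \frac{-21838 + 27848}{\left(-209\right) \left(-144\right) + \left(7830 - 2003\right)} = \frac{6010}{30096 + 5827} = \frac{6010}{35923}$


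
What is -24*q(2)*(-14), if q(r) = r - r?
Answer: 0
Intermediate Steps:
q(r) = 0
-24*q(2)*(-14) = -24*0*(-14) = 0*(-14) = 0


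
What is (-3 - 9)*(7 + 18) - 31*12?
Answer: -672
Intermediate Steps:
(-3 - 9)*(7 + 18) - 31*12 = -12*25 - 372 = -300 - 372 = -672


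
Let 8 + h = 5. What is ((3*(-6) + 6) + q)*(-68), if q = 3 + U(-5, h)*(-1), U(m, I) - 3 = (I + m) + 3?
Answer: 476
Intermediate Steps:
h = -3 (h = -8 + 5 = -3)
U(m, I) = 6 + I + m (U(m, I) = 3 + ((I + m) + 3) = 3 + (3 + I + m) = 6 + I + m)
q = 5 (q = 3 + (6 - 3 - 5)*(-1) = 3 - 2*(-1) = 3 + 2 = 5)
((3*(-6) + 6) + q)*(-68) = ((3*(-6) + 6) + 5)*(-68) = ((-18 + 6) + 5)*(-68) = (-12 + 5)*(-68) = -7*(-68) = 476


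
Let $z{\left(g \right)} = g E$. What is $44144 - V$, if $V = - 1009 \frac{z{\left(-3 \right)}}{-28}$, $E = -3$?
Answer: $\frac{1226951}{28} \approx 43820.0$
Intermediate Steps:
$z{\left(g \right)} = - 3 g$ ($z{\left(g \right)} = g \left(-3\right) = - 3 g$)
$V = \frac{9081}{28}$ ($V = - 1009 \frac{\left(-3\right) \left(-3\right)}{-28} = - 1009 \cdot 9 \left(- \frac{1}{28}\right) = \left(-1009\right) \left(- \frac{9}{28}\right) = \frac{9081}{28} \approx 324.32$)
$44144 - V = 44144 - \frac{9081}{28} = \frac{1226951}{28}$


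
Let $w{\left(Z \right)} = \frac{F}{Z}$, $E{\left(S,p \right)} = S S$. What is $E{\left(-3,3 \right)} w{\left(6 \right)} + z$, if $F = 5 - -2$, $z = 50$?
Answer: $\frac{121}{2} \approx 60.5$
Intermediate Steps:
$F = 7$ ($F = 5 + 2 = 7$)
$E{\left(S,p \right)} = S^{2}$
$w{\left(Z \right)} = \frac{7}{Z}$
$E{\left(-3,3 \right)} w{\left(6 \right)} + z = \left(-3\right)^{2} \cdot \frac{7}{6} + 50 = 9 \cdot 7 \cdot \frac{1}{6} + 50 = 9 \cdot \frac{7}{6} + 50 = \frac{21}{2} + 50 = \frac{121}{2}$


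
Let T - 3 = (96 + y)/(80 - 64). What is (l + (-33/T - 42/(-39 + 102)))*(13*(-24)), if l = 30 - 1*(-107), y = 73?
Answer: -9065576/217 ≈ -41777.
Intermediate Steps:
l = 137 (l = 30 + 107 = 137)
T = 217/16 (T = 3 + (96 + 73)/(80 - 64) = 3 + 169/16 = 217/16 ≈ 13.563)
(l + (-33/T - 42/(-39 + 102)))*(13*(-24)) = (137 + (-33/217/16 - 42/(-39 + 102)))*(13*(-24)) = (137 + (-33*16/217 - 42/63))*(-312) = (137 + (-528/217 - 42*1/63))*(-312) = (137 + (-528/217 - ⅔))*(-312) = (137 - 2018/651)*(-312) = (87169/651)*(-312) = -9065576/217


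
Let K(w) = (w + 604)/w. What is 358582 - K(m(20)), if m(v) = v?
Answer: 1792754/5 ≈ 3.5855e+5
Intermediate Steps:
K(w) = (604 + w)/w
358582 - K(m(20)) = 358582 - (604 + 20)/20 = 358582 - 624/20 = 358582 - 1*156/5 = 358582 - 156/5 = 1792754/5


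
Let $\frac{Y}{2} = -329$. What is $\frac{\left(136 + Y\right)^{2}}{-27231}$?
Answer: $- \frac{3132}{313} \approx -10.006$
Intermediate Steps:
$Y = -658$ ($Y = 2 \left(-329\right) = -658$)
$\frac{\left(136 + Y\right)^{2}}{-27231} = \frac{\left(136 - 658\right)^{2}}{-27231} = \left(-522\right)^{2} \left(- \frac{1}{27231}\right) = 272484 \left(- \frac{1}{27231}\right) = - \frac{3132}{313}$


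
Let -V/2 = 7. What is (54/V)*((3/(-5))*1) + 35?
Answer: 1306/35 ≈ 37.314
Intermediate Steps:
V = -14 (V = -2*7 = -14)
(54/V)*((3/(-5))*1) + 35 = (54/(-14))*((3/(-5))*1) + 35 = (54*(-1/14))*((3*(-1/5))*1) + 35 = -(-81)/35 + 35 = -27/7*(-3/5) + 35 = 81/35 + 35 = 1306/35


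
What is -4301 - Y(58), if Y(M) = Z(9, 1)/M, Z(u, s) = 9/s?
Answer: -249467/58 ≈ -4301.2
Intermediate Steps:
Y(M) = 9/M (Y(M) = (9/1)/M = (9*1)/M = 9/M)
-4301 - Y(58) = -4301 - 9/58 = -249467/58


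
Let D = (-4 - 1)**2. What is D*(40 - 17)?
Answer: 575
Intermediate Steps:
D = 25 (D = (-5)**2 = 25)
D*(40 - 17) = 25*(40 - 17) = 25*23 = 575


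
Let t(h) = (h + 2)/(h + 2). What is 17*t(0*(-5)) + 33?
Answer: 50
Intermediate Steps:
t(h) = 1 (t(h) = (2 + h)/(2 + h) = 1)
17*t(0*(-5)) + 33 = 17*1 + 33 = 17 + 33 = 50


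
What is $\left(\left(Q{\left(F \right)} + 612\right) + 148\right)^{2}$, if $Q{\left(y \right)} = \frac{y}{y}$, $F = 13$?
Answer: $579121$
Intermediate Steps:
$Q{\left(y \right)} = 1$
$\left(\left(Q{\left(F \right)} + 612\right) + 148\right)^{2} = \left(\left(1 + 612\right) + 148\right)^{2} = \left(613 + 148\right)^{2} = 761^{2} = 579121$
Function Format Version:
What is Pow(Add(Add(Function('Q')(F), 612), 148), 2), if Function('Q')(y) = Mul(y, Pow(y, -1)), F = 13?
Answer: 579121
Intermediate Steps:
Function('Q')(y) = 1
Pow(Add(Add(Function('Q')(F), 612), 148), 2) = Pow(Add(Add(1, 612), 148), 2) = Pow(Add(613, 148), 2) = Pow(761, 2) = 579121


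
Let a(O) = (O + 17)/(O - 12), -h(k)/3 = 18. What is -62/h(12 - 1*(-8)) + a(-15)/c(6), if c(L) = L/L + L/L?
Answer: 10/9 ≈ 1.1111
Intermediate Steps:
c(L) = 2 (c(L) = 1 + 1 = 2)
h(k) = -54 (h(k) = -3*18 = -54)
a(O) = (17 + O)/(-12 + O)
-62/h(12 - 1*(-8)) + a(-15)/c(6) = -62/(-54) + ((17 - 15)/(-12 - 15))/2 = -62*(-1/54) + (2/(-27))*(1/2) = 31/27 - 1/27*2*(1/2) = 31/27 - 2/27*1/2 = 31/27 - 1/27 = 10/9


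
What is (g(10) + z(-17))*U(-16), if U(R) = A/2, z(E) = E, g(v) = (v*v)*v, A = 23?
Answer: 22609/2 ≈ 11305.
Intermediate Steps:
g(v) = v³ (g(v) = v²*v = v³)
U(R) = 23/2
(g(10) + z(-17))*U(-16) = (10³ - 17)*(23/2) = (1000 - 17)*(23/2) = 983*(23/2) = 22609/2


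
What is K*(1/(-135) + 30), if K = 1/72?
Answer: 4049/9720 ≈ 0.41656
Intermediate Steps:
K = 1/72 ≈ 0.013889
K*(1/(-135) + 30) = (1/(-135) + 30)/72 = (-1/135 + 30)/72 = (1/72)*(4049/135) = 4049/9720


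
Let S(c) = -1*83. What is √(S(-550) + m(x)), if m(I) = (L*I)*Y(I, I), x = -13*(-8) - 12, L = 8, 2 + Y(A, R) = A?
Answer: √66157 ≈ 257.21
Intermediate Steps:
S(c) = -83
Y(A, R) = -2 + A
x = 92 (x = 104 - 12 = 92)
m(I) = 8*I*(-2 + I) (m(I) = (8*I)*(-2 + I) = 8*I*(-2 + I))
√(S(-550) + m(x)) = √(-83 + 8*92*(-2 + 92)) = √(-83 + 8*92*90) = √(-83 + 66240) = √66157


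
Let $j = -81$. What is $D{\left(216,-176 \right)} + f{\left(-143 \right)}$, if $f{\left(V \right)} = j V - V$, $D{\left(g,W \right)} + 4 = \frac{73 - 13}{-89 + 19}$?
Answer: $\frac{82048}{7} \approx 11721.0$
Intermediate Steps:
$D{\left(g,W \right)} = - \frac{34}{7}$ ($D{\left(g,W \right)} = -4 + \frac{73 - 13}{-89 + 19} = -4 + \frac{60}{-70} = -4 + 60 \left(- \frac{1}{70}\right) = -4 - \frac{6}{7} = - \frac{34}{7}$)
$f{\left(V \right)} = - 82 V$ ($f{\left(V \right)} = - 81 V - V = - 82 V$)
$D{\left(216,-176 \right)} + f{\left(-143 \right)} = - \frac{34}{7} - -11726 = - \frac{34}{7} + 11726 = \frac{82048}{7}$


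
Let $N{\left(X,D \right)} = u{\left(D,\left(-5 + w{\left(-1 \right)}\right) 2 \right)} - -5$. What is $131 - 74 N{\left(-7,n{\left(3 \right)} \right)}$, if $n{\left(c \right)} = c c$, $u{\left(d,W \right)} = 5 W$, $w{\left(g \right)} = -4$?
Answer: $6421$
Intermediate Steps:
$n{\left(c \right)} = c^{2}$
$N{\left(X,D \right)} = -85$ ($N{\left(X,D \right)} = 5 \left(-5 - 4\right) 2 - -5 = 5 \left(\left(-9\right) 2\right) + 5 = 5 \left(-18\right) + 5 = -90 + 5 = -85$)
$131 - 74 N{\left(-7,n{\left(3 \right)} \right)} = 131 - -6290 = 131 + 6290 = 6421$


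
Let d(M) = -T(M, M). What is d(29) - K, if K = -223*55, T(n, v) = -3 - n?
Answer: 12297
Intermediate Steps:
d(M) = 3 + M (d(M) = -(-3 - M) = 3 + M)
K = -12265
d(29) - K = (3 + 29) - 1*(-12265) = 32 + 12265 = 12297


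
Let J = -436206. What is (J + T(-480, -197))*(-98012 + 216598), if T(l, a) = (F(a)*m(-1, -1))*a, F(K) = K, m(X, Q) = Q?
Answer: -56330128790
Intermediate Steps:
T(l, a) = -a**2 (T(l, a) = (a*(-1))*a = (-a)*a = -a**2)
(J + T(-480, -197))*(-98012 + 216598) = (-436206 - 1*(-197)**2)*(-98012 + 216598) = (-436206 - 1*38809)*118586 = (-436206 - 38809)*118586 = -475015*118586 = -56330128790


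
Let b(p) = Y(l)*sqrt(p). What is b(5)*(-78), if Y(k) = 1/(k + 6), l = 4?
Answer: -39*sqrt(5)/5 ≈ -17.441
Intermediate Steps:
Y(k) = 1/(6 + k)
b(p) = sqrt(p)/10 (b(p) = sqrt(p)/(6 + 4) = sqrt(p)/10)
b(5)*(-78) = (sqrt(5)/10)*(-78) = -39*sqrt(5)/5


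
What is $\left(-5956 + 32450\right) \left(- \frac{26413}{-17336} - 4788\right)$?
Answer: $- \frac{1099214268685}{8668} \approx -1.2681 \cdot 10^{8}$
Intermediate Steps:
$\left(-5956 + 32450\right) \left(- \frac{26413}{-17336} - 4788\right) = 26494 \left(\left(-26413\right) \left(- \frac{1}{17336}\right) - 4788\right) = 26494 \left(\frac{26413}{17336} - 4788\right) = 26494 \left(- \frac{82978355}{17336}\right) = - \frac{1099214268685}{8668}$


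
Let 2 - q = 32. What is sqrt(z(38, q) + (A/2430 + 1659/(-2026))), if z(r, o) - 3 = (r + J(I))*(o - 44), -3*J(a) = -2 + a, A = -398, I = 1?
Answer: 11*I*sqrt(1752509520510)/273510 ≈ 53.241*I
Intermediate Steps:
q = -30 (q = 2 - 1*32 = 2 - 32 = -30)
J(a) = 2/3 - a/3 (J(a) = -(-2 + a)/3 = 2/3 - a/3)
z(r, o) = 3 + (-44 + o)*(1/3 + r) (z(r, o) = 3 + (r + (2/3 - 1/3*1))*(o - 44) = 3 + (r + (2/3 - 1/3))*(-44 + o) = 3 + (r + 1/3)*(-44 + o) = 3 + (1/3 + r)*(-44 + o) = 3 + (-44 + o)*(1/3 + r))
sqrt(z(38, q) + (A/2430 + 1659/(-2026))) = sqrt((-35/3 - 44*38 + (1/3)*(-30) - 30*38) + (-398/2430 + 1659/(-2026))) = sqrt((-35/3 - 1672 - 10 - 1140) + (-398*1/2430 + 1659*(-1/2026))) = sqrt(-8501/3 + (-199/1215 - 1659/2026)) = sqrt(-8501/3 - 2418859/2461590) = sqrt(-6977744389/2461590) = 11*I*sqrt(1752509520510)/273510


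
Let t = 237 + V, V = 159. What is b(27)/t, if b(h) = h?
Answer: 3/44 ≈ 0.068182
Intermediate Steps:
t = 396 (t = 237 + 159 = 396)
b(27)/t = 27/396 = 27*(1/396) = 3/44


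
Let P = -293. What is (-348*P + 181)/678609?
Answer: 102145/678609 ≈ 0.15052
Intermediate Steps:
(-348*P + 181)/678609 = (-348*(-293) + 181)/678609 = (101964 + 181)*(1/678609) = 102145*(1/678609) = 102145/678609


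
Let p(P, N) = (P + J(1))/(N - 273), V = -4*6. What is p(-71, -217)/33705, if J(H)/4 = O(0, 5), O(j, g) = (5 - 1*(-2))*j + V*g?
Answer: 551/16515450 ≈ 3.3363e-5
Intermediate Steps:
V = -24
O(j, g) = -24*g + 7*j (O(j, g) = (5 - 1*(-2))*j - 24*g = (5 + 2)*j - 24*g = 7*j - 24*g = -24*g + 7*j)
J(H) = -480 (J(H) = 4*(-24*5 + 7*0) = 4*(-120 + 0) = 4*(-120) = -480)
p(P, N) = (-480 + P)/(-273 + N) (p(P, N) = (P - 480)/(N - 273) = (-480 + P)/(-273 + N))
p(-71, -217)/33705 = ((-480 - 71)/(-273 - 217))/33705 = (-551/(-490))*(1/33705) = -1/490*(-551)*(1/33705) = (551/490)*(1/33705) = 551/16515450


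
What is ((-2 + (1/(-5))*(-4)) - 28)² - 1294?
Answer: -11034/25 ≈ -441.36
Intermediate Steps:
((-2 + (1/(-5))*(-4)) - 28)² - 1294 = ((-2 + (1*(-⅕))*(-4)) - 28)² - 1294 = ((-2 - ⅕*(-4)) - 28)² - 1294 = ((-2 + ⅘) - 28)² - 1294 = (-6/5 - 28)² - 1294 = (-146/5)² - 1294 = 21316/25 - 1294 = -11034/25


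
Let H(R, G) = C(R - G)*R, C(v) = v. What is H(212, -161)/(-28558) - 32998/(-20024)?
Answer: -160265235/142961348 ≈ -1.1210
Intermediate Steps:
H(R, G) = R*(R - G) (H(R, G) = (R - G)*R = R*(R - G))
H(212, -161)/(-28558) - 32998/(-20024) = (212*(212 - 1*(-161)))/(-28558) - 32998/(-20024) = (212*(212 + 161))*(-1/28558) - 32998*(-1/20024) = (212*373)*(-1/28558) + 16499/10012 = 79076*(-1/28558) + 16499/10012 = -39538/14279 + 16499/10012 = -160265235/142961348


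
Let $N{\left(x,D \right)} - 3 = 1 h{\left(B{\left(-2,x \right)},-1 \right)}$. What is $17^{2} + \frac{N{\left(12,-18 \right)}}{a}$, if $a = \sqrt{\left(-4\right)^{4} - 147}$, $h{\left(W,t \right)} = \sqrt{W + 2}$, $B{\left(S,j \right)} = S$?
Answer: $289 + \frac{3 \sqrt{109}}{109} \approx 289.29$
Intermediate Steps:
$h{\left(W,t \right)} = \sqrt{2 + W}$
$N{\left(x,D \right)} = 3$ ($N{\left(x,D \right)} = 3 + 1 \sqrt{2 - 2} = 3 + 1 \sqrt{0} = 3 + 1 \cdot 0 = 3 + 0 = 3$)
$a = \sqrt{109}$ ($a = \sqrt{256 - 147} = \sqrt{109} \approx 10.44$)
$17^{2} + \frac{N{\left(12,-18 \right)}}{a} = 17^{2} + \frac{3}{\sqrt{109}} = 289 + 3 \frac{\sqrt{109}}{109} = 289 + \frac{3 \sqrt{109}}{109}$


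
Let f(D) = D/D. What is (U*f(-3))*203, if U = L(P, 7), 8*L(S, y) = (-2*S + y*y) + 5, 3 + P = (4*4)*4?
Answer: -3451/2 ≈ -1725.5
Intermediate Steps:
f(D) = 1
P = 61 (P = -3 + (4*4)*4 = -3 + 16*4 = -3 + 64 = 61)
L(S, y) = 5/8 - S/4 + y**2/8 (L(S, y) = ((-2*S + y*y) + 5)/8 = ((-2*S + y**2) + 5)/8 = ((y**2 - 2*S) + 5)/8 = (5 + y**2 - 2*S)/8 = 5/8 - S/4 + y**2/8)
U = -17/2 (U = 5/8 - 1/4*61 + (1/8)*7**2 = 5/8 - 61/4 + (1/8)*49 = 5/8 - 61/4 + 49/8 = -17/2 ≈ -8.5000)
(U*f(-3))*203 = -17/2*1*203 = -17/2*203 = -3451/2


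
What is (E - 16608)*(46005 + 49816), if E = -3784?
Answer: -1953981832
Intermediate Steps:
(E - 16608)*(46005 + 49816) = (-3784 - 16608)*(46005 + 49816) = -20392*95821 = -1953981832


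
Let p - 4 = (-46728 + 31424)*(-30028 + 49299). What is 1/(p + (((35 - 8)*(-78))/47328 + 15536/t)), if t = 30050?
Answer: -118517200/34953493156135791 ≈ -3.3907e-9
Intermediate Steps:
p = -294923380 (p = 4 + (-46728 + 31424)*(-30028 + 49299) = 4 - 15304*19271 = 4 - 294923384 = -294923380)
1/(p + (((35 - 8)*(-78))/47328 + 15536/t)) = 1/(-294923380 + (((35 - 8)*(-78))/47328 + 15536/30050)) = 1/(-294923380 + ((27*(-78))*(1/47328) + 15536*(1/30050))) = 1/(-294923380 + (-2106*1/47328 + 7768/15025)) = 1/(-294923380 + (-351/7888 + 7768/15025)) = 1/(-294923380 + 56000209/118517200) = 1/(-34953493156135791/118517200) = -118517200/34953493156135791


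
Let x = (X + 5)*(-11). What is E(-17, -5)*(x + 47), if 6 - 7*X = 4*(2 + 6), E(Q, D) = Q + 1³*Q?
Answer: -7820/7 ≈ -1117.1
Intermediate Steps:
E(Q, D) = 2*Q (E(Q, D) = Q + 1*Q = Q + Q = 2*Q)
X = -26/7 (X = 6/7 - 4*(2 + 6)/7 = 6/7 - 4*8/7 = 6/7 - ⅐*32 = 6/7 - 32/7 = -26/7 ≈ -3.7143)
x = -99/7 (x = (-26/7 + 5)*(-11) = (9/7)*(-11) = -99/7 ≈ -14.143)
E(-17, -5)*(x + 47) = (2*(-17))*(-99/7 + 47) = -34*230/7 = -7820/7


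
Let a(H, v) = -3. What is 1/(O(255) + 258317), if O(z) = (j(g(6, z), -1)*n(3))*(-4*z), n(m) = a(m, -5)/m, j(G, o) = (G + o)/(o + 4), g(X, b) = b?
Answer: 1/344677 ≈ 2.9013e-6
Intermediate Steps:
j(G, o) = (G + o)/(4 + o)
n(m) = -3/m
O(z) = -4*z*(⅓ - z/3) (O(z) = (((z - 1)/(4 - 1))*(-3/3))*(-4*z) = (((-1 + z)/3)*(-3*⅓))*(-4*z) = (((-1 + z)/3)*(-1))*(-4*z) = ((-⅓ + z/3)*(-1))*(-4*z) = (⅓ - z/3)*(-4*z) = -4*z*(⅓ - z/3))
1/(O(255) + 258317) = 1/((4/3)*255*(-1 + 255) + 258317) = 1/((4/3)*255*254 + 258317) = 1/(86360 + 258317) = 1/344677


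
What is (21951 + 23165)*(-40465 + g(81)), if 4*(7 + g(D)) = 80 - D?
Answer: -1825946031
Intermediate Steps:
g(D) = 13 - D/4 (g(D) = -7 + (80 - D)/4 = -7 + (20 - D/4) = 13 - D/4)
(21951 + 23165)*(-40465 + g(81)) = (21951 + 23165)*(-40465 + (13 - 1/4*81)) = 45116*(-40465 + (13 - 81/4)) = 45116*(-40465 - 29/4) = 45116*(-161889/4) = -1825946031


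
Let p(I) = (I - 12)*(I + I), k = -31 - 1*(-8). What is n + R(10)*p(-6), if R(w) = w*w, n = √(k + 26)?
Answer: 21600 + √3 ≈ 21602.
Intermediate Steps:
k = -23 (k = -31 + 8 = -23)
n = √3 (n = √(-23 + 26) = √3 ≈ 1.7320)
R(w) = w²
p(I) = 2*I*(-12 + I) (p(I) = (-12 + I)*(2*I) = 2*I*(-12 + I))
n + R(10)*p(-6) = √3 + 10²*(2*(-6)*(-12 - 6)) = √3 + 100*(2*(-6)*(-18)) = √3 + 100*216 = √3 + 21600 = 21600 + √3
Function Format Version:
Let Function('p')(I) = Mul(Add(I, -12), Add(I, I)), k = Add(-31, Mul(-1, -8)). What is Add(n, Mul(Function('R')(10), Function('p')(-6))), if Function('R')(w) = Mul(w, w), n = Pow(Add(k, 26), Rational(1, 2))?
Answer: Add(21600, Pow(3, Rational(1, 2))) ≈ 21602.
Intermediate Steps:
k = -23 (k = Add(-31, 8) = -23)
n = Pow(3, Rational(1, 2)) (n = Pow(Add(-23, 26), Rational(1, 2)) = Pow(3, Rational(1, 2)) ≈ 1.7320)
Function('R')(w) = Pow(w, 2)
Function('p')(I) = Mul(2, I, Add(-12, I)) (Function('p')(I) = Mul(Add(-12, I), Mul(2, I)) = Mul(2, I, Add(-12, I)))
Add(n, Mul(Function('R')(10), Function('p')(-6))) = Add(Pow(3, Rational(1, 2)), Mul(Pow(10, 2), Mul(2, -6, Add(-12, -6)))) = Add(Pow(3, Rational(1, 2)), Mul(100, Mul(2, -6, -18))) = Add(Pow(3, Rational(1, 2)), Mul(100, 216)) = Add(Pow(3, Rational(1, 2)), 21600) = Add(21600, Pow(3, Rational(1, 2)))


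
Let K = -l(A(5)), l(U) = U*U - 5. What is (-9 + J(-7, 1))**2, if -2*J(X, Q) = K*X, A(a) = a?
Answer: 6241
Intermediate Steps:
l(U) = -5 + U**2 (l(U) = U**2 - 5 = -5 + U**2)
K = -20 (K = -(-5 + 5**2) = -(-5 + 25) = -1*20 = -20)
J(X, Q) = 10*X (J(X, Q) = -(-10)*X = 10*X)
(-9 + J(-7, 1))**2 = (-9 + 10*(-7))**2 = (-9 - 70)**2 = (-79)**2 = 6241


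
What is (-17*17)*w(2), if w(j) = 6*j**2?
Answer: -6936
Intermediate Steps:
(-17*17)*w(2) = (-17*17)*(6*2**2) = -1734*4 = -289*24 = -6936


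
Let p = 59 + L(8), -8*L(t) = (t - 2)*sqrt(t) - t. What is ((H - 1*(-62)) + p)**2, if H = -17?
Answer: 22059/2 - 315*sqrt(2) ≈ 10584.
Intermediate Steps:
L(t) = t/8 - sqrt(t)*(-2 + t)/8 (L(t) = -((t - 2)*sqrt(t) - t)/8 = -((-2 + t)*sqrt(t) - t)/8 = -(sqrt(t)*(-2 + t) - t)/8 = -(-t + sqrt(t)*(-2 + t))/8 = t/8 - sqrt(t)*(-2 + t)/8)
p = 60 - 3*sqrt(2)/2 (p = 59 + (-2*sqrt(2) + sqrt(8)/4 + (1/8)*8) = 59 + (-2*sqrt(2) + (2*sqrt(2))/4 + 1) = 59 + (-2*sqrt(2) + sqrt(2)/2 + 1) = 59 + (1 - 3*sqrt(2)/2) = 60 - 3*sqrt(2)/2 ≈ 57.879)
((H - 1*(-62)) + p)**2 = ((-17 - 1*(-62)) + (60 - 3*sqrt(2)/2))**2 = ((-17 + 62) + (60 - 3*sqrt(2)/2))**2 = (45 + (60 - 3*sqrt(2)/2))**2 = (105 - 3*sqrt(2)/2)**2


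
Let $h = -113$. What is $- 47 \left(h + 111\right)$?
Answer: $94$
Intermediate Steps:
$- 47 \left(h + 111\right) = - 47 \left(-113 + 111\right) = \left(-47\right) \left(-2\right) = 94$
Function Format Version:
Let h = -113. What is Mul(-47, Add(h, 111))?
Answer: 94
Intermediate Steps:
Mul(-47, Add(h, 111)) = Mul(-47, Add(-113, 111)) = Mul(-47, -2) = 94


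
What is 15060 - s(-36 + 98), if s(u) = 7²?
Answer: 15011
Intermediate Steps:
s(u) = 49
15060 - s(-36 + 98) = 15060 - 1*49 = 15060 - 49 = 15011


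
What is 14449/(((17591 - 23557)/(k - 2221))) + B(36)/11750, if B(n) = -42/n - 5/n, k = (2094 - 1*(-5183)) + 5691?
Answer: -698775316483/26847000 ≈ -26028.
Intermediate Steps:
k = 12968 (k = (2094 + 5183) + 5691 = 7277 + 5691 = 12968)
B(n) = -47/n
14449/(((17591 - 23557)/(k - 2221))) + B(36)/11750 = 14449/(((17591 - 23557)/(12968 - 2221))) - 47/36/11750 = 14449/((-5966/10747)) - 47*1/36*(1/11750) = 14449/((-5966*1/10747)) - 47/36*1/11750 = 14449/(-5966/10747) - 1/9000 = 14449*(-10747/5966) - 1/9000 = -155283403/5966 - 1/9000 = -698775316483/26847000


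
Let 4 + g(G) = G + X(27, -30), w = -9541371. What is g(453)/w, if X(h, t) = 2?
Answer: -451/9541371 ≈ -4.7268e-5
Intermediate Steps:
g(G) = -2 + G (g(G) = -4 + (G + 2) = -4 + (2 + G) = -2 + G)
g(453)/w = (-2 + 453)/(-9541371) = 451*(-1/9541371) = -451/9541371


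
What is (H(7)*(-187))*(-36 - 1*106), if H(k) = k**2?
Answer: 1301146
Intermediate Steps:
(H(7)*(-187))*(-36 - 1*106) = (7**2*(-187))*(-36 - 1*106) = (49*(-187))*(-36 - 106) = -9163*(-142) = 1301146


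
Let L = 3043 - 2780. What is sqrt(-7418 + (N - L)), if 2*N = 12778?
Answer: 2*I*sqrt(323) ≈ 35.944*I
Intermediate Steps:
N = 6389 (N = (1/2)*12778 = 6389)
L = 263
sqrt(-7418 + (N - L)) = sqrt(-7418 + (6389 - 1*263)) = sqrt(-7418 + (6389 - 263)) = sqrt(-7418 + 6126) = sqrt(-1292) = 2*I*sqrt(323)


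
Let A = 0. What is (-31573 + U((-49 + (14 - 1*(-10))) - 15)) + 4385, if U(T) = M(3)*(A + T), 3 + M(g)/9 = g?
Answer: -27188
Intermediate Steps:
M(g) = -27 + 9*g
U(T) = 0 (U(T) = (-27 + 9*3)*(0 + T) = (-27 + 27)*T = 0*T = 0)
(-31573 + U((-49 + (14 - 1*(-10))) - 15)) + 4385 = (-31573 + 0) + 4385 = -31573 + 4385 = -27188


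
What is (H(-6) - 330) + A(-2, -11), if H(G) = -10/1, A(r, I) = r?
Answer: -342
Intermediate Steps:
H(G) = -10 (H(G) = -10*1 = -10)
(H(-6) - 330) + A(-2, -11) = (-10 - 330) - 2 = -340 - 2 = -342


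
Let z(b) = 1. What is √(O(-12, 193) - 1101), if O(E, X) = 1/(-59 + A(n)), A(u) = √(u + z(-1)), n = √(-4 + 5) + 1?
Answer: √(-64960 + 1101*√3)/√(59 - √3) ≈ 33.182*I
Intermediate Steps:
n = 2 (n = √1 + 1 = 1 + 1 = 2)
A(u) = √(1 + u) (A(u) = √(u + 1) = √(1 + u))
O(E, X) = 1/(-59 + √3) (O(E, X) = 1/(-59 + √(1 + 2)) = 1/(-59 + √3))
√(O(-12, 193) - 1101) = √((-59/3478 - √3/3478) - 1101) = √(-3829337/3478 - √3/3478)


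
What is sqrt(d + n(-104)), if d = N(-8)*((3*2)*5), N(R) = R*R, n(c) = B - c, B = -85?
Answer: sqrt(1939) ≈ 44.034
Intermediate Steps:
n(c) = -85 - c
N(R) = R**2
d = 1920 (d = (-8)**2*((3*2)*5) = 64*(6*5) = 64*30 = 1920)
sqrt(d + n(-104)) = sqrt(1920 + (-85 - 1*(-104))) = sqrt(1920 + (-85 + 104)) = sqrt(1920 + 19) = sqrt(1939)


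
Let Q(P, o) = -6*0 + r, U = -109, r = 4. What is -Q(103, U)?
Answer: -4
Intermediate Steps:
Q(P, o) = 4 (Q(P, o) = -6*0 + 4 = 0 + 4 = 4)
-Q(103, U) = -1*4 = -4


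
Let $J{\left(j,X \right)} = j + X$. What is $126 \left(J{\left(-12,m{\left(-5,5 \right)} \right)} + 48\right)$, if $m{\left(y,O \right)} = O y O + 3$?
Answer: $-10836$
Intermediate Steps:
$m{\left(y,O \right)} = 3 + y O^{2}$ ($m{\left(y,O \right)} = y O^{2} + 3 = 3 + y O^{2}$)
$J{\left(j,X \right)} = X + j$
$126 \left(J{\left(-12,m{\left(-5,5 \right)} \right)} + 48\right) = 126 \left(\left(\left(3 - 5 \cdot 5^{2}\right) - 12\right) + 48\right) = 126 \left(\left(\left(3 - 125\right) - 12\right) + 48\right) = 126 \left(\left(-122 - 12\right) + 48\right) = 126 \left(-134 + 48\right) = 126 \left(-86\right) = -10836$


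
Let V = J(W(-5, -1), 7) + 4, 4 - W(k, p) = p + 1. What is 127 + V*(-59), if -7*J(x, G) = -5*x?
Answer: -1943/7 ≈ -277.57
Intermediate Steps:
W(k, p) = 3 - p (W(k, p) = 4 - (p + 1) = 4 - (1 + p) = 4 + (-1 - p) = 3 - p)
J(x, G) = 5*x/7 (J(x, G) = -(-5)*x/7 = 5*x/7)
V = 48/7 (V = 5*(3 - 1*(-1))/7 + 4 = 5*(3 + 1)/7 + 4 = (5/7)*4 + 4 = 20/7 + 4 = 48/7 ≈ 6.8571)
127 + V*(-59) = 127 + (48/7)*(-59) = 127 - 2832/7 = -1943/7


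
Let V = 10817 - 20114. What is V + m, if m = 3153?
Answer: -6144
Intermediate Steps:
V = -9297
V + m = -9297 + 3153 = -6144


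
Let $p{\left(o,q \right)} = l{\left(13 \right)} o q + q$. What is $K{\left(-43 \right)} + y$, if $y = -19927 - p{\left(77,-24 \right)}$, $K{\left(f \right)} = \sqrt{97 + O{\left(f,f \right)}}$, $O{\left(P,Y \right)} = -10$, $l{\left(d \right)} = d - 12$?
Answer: $-18055 + \sqrt{87} \approx -18046.0$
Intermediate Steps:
$l{\left(d \right)} = -12 + d$ ($l{\left(d \right)} = d - 12 = -12 + d$)
$p{\left(o,q \right)} = q + o q$ ($p{\left(o,q \right)} = \left(-12 + 13\right) o q + q = 1 o q + q = o q + q = q + o q$)
$K{\left(f \right)} = \sqrt{87}$ ($K{\left(f \right)} = \sqrt{97 - 10} = \sqrt{87}$)
$y = -18055$ ($y = -19927 - - 24 \left(1 + 77\right) = -19927 - \left(-24\right) 78 = -19927 - -1872 = -19927 + 1872 = -18055$)
$K{\left(-43 \right)} + y = \sqrt{87} - 18055 = -18055 + \sqrt{87}$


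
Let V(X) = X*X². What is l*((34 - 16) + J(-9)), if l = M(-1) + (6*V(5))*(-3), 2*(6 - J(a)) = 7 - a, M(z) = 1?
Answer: -35984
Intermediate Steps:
V(X) = X³
J(a) = 5/2 + a/2 (J(a) = 6 - (7 - a)/2 = 6 + (-7/2 + a/2) = 5/2 + a/2)
l = -2249 (l = 1 + (6*5³)*(-3) = 1 + (6*125)*(-3) = 1 + 750*(-3) = 1 - 2250 = -2249)
l*((34 - 16) + J(-9)) = -2249*((34 - 16) + (5/2 + (½)*(-9))) = -2249*(18 + (5/2 - 9/2)) = -2249*(18 - 2) = -2249*16 = -35984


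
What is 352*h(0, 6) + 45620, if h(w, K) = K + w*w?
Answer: 47732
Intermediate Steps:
h(w, K) = K + w²
352*h(0, 6) + 45620 = 352*(6 + 0²) + 45620 = 352*(6 + 0) + 45620 = 352*6 + 45620 = 2112 + 45620 = 47732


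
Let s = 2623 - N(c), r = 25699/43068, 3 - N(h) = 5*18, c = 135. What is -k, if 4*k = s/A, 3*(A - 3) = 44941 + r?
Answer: -87535710/1935932299 ≈ -0.045216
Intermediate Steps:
N(h) = -87 (N(h) = 3 - 5*18 = 3 - 1*90 = 3 - 90 = -87)
r = 25699/43068 (r = 25699*(1/43068) = 25699/43068 ≈ 0.59671)
A = 1935932299/129204 (A = 3 + (44941 + 25699/43068)/3 = 3 + (1/3)*(1935544687/43068) = 3 + 1935544687/129204 = 1935932299/129204 ≈ 14984.)
s = 2710 (s = 2623 - 1*(-87) = 2623 + 87 = 2710)
k = 87535710/1935932299 (k = (2710/(1935932299/129204))/4 = (2710*(129204/1935932299))/4 = (1/4)*(350142840/1935932299) = 87535710/1935932299 ≈ 0.045216)
-k = -1*87535710/1935932299 = -87535710/1935932299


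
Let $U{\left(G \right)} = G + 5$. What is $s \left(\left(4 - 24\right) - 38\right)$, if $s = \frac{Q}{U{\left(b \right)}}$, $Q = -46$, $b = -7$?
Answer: $-1334$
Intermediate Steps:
$U{\left(G \right)} = 5 + G$
$s = 23$ ($s = - \frac{46}{5 - 7} = - \frac{46}{-2} = \left(-46\right) \left(- \frac{1}{2}\right) = 23$)
$s \left(\left(4 - 24\right) - 38\right) = 23 \left(\left(4 - 24\right) - 38\right) = 23 \left(-20 - 38\right) = 23 \left(-58\right) = -1334$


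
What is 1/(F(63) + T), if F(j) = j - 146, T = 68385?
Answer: 1/68302 ≈ 1.4641e-5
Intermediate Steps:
F(j) = -146 + j
1/(F(63) + T) = 1/((-146 + 63) + 68385) = 1/(-83 + 68385) = 1/68302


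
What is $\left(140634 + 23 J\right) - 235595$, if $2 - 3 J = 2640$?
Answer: $- \frac{345557}{3} \approx -1.1519 \cdot 10^{5}$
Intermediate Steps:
$J = - \frac{2638}{3}$ ($J = \frac{2}{3} - 880 = - \frac{2638}{3} \approx -879.33$)
$\left(140634 + 23 J\right) - 235595 = \left(140634 + 23 \left(- \frac{2638}{3}\right)\right) - 235595 = \left(140634 - \frac{60674}{3}\right) - 235595 = \frac{361228}{3} - 235595 = - \frac{345557}{3}$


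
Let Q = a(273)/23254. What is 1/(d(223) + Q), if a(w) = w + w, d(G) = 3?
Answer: 1661/5022 ≈ 0.33074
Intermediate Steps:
a(w) = 2*w
Q = 39/1661 (Q = (2*273)/23254 = 546*(1/23254) = 39/1661 ≈ 0.023480)
1/(d(223) + Q) = 1/(3 + 39/1661) = 1/(5022/1661) = 1661/5022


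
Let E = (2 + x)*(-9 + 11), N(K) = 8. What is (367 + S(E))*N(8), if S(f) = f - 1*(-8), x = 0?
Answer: 3032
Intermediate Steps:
E = 4 (E = (2 + 0)*(-9 + 11) = 2*2 = 4)
S(f) = 8 + f (S(f) = f + 8 = 8 + f)
(367 + S(E))*N(8) = (367 + (8 + 4))*8 = (367 + 12)*8 = 379*8 = 3032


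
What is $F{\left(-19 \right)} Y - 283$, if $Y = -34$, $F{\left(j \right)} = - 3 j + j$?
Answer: $-1575$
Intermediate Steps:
$F{\left(j \right)} = - 2 j$
$F{\left(-19 \right)} Y - 283 = \left(-2\right) \left(-19\right) \left(-34\right) - 283 = 38 \left(-34\right) - 283 = -1292 - 283 = -1575$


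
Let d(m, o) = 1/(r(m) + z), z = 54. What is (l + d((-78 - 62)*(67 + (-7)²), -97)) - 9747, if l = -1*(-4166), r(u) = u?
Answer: -90334067/16186 ≈ -5581.0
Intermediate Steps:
d(m, o) = 1/(54 + m) (d(m, o) = 1/(m + 54) = 1/(54 + m))
l = 4166
(l + d((-78 - 62)*(67 + (-7)²), -97)) - 9747 = (4166 + 1/(54 + (-78 - 62)*(67 + (-7)²))) - 9747 = (4166 + 1/(54 - 140*(67 + 49))) - 9747 = (4166 + 1/(54 - 140*116)) - 9747 = (4166 + 1/(54 - 16240)) - 9747 = (4166 + 1/(-16186)) - 9747 = (4166 - 1/16186) - 9747 = 67430875/16186 - 9747 = -90334067/16186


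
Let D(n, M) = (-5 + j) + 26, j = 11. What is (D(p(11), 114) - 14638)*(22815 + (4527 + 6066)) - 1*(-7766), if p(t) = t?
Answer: -487949482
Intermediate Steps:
D(n, M) = 32 (D(n, M) = (-5 + 11) + 26 = 6 + 26 = 32)
(D(p(11), 114) - 14638)*(22815 + (4527 + 6066)) - 1*(-7766) = (32 - 14638)*(22815 + (4527 + 6066)) - 1*(-7766) = -14606*(22815 + 10593) + 7766 = -14606*33408 + 7766 = -487957248 + 7766 = -487949482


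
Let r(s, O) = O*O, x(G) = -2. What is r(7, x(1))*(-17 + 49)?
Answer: 128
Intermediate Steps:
r(s, O) = O²
r(7, x(1))*(-17 + 49) = (-2)²*(-17 + 49) = 4*32 = 128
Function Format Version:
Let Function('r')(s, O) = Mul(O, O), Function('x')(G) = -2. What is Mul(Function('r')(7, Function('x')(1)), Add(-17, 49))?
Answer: 128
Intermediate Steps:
Function('r')(s, O) = Pow(O, 2)
Mul(Function('r')(7, Function('x')(1)), Add(-17, 49)) = Mul(Pow(-2, 2), Add(-17, 49)) = Mul(4, 32) = 128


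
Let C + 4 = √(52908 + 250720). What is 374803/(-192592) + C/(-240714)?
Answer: -45109779487/23179795344 - √75907/120357 ≈ -1.9484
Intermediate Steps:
C = -4 + 2*√75907 (C = -4 + √(52908 + 250720) = -4 + √303628 = -4 + 2*√75907 ≈ 547.02)
374803/(-192592) + C/(-240714) = 374803/(-192592) + (-4 + 2*√75907)/(-240714) = 374803*(-1/192592) + (-4 + 2*√75907)*(-1/240714) = -374803/192592 + (2/120357 - √75907/120357) = -45109779487/23179795344 - √75907/120357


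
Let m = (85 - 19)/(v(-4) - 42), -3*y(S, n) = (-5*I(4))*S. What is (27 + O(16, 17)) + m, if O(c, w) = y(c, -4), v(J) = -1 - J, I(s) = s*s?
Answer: 17627/39 ≈ 451.97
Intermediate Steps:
I(s) = s²
y(S, n) = 80*S/3 (y(S, n) = -(-5*4²)*S/3 = -(-5*16)*S/3 = -(-80)*S/3 = 80*S/3)
O(c, w) = 80*c/3
m = -22/13 (m = (85 - 19)/((-1 - 1*(-4)) - 42) = 66/((-1 + 4) - 42) = 66/(3 - 42) = 66/(-39) = 66*(-1/39) = -22/13 ≈ -1.6923)
(27 + O(16, 17)) + m = (27 + (80/3)*16) - 22/13 = (27 + 1280/3) - 22/13 = 1361/3 - 22/13 = 17627/39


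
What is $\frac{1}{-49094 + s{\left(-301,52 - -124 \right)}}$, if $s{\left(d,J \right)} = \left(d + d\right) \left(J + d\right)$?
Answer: $\frac{1}{26156} \approx 3.8232 \cdot 10^{-5}$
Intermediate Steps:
$s{\left(d,J \right)} = 2 d \left(J + d\right)$
$\frac{1}{-49094 + s{\left(-301,52 - -124 \right)}} = \frac{1}{-49094 + 2 \left(-301\right) \left(\left(52 - -124\right) - 301\right)} = \frac{1}{-49094 + 2 \left(-301\right) \left(\left(52 + 124\right) - 301\right)} = \frac{1}{-49094 + 2 \left(-301\right) \left(176 - 301\right)} = \frac{1}{-49094 + 2 \left(-301\right) \left(-125\right)} = \frac{1}{-49094 + 75250} = \frac{1}{26156}$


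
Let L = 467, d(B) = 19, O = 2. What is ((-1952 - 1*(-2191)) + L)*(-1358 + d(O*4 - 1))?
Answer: -945334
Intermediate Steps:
((-1952 - 1*(-2191)) + L)*(-1358 + d(O*4 - 1)) = ((-1952 - 1*(-2191)) + 467)*(-1358 + 19) = ((-1952 + 2191) + 467)*(-1339) = (239 + 467)*(-1339) = 706*(-1339) = -945334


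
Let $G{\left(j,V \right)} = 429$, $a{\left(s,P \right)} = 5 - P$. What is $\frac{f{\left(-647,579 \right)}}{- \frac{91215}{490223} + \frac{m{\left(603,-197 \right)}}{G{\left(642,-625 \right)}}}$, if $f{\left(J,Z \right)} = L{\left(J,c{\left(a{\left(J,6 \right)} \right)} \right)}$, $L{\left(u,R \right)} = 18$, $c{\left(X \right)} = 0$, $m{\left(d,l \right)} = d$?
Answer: $\frac{210305667}{14248513} \approx 14.76$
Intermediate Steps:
$f{\left(J,Z \right)} = 18$
$\frac{f{\left(-647,579 \right)}}{- \frac{91215}{490223} + \frac{m{\left(603,-197 \right)}}{G{\left(642,-625 \right)}}} = \frac{18}{- \frac{91215}{490223} + \frac{603}{429}} = \frac{18}{\left(-91215\right) \frac{1}{490223} + 603 \cdot \frac{1}{429}} = \frac{18}{- \frac{91215}{490223} + \frac{201}{143}} = \frac{18}{\frac{85491078}{70101889}} = 18 \cdot \frac{70101889}{85491078} = \frac{210305667}{14248513}$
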